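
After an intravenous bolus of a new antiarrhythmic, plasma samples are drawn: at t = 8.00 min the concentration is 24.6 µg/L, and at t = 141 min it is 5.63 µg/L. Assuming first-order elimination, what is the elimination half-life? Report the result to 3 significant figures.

k = ln(C₁/C₂) / (t₂ − t₁) = ln(24.6/5.63) / (141 − 8.00)
  = 1.475 / 133.0 = 0.01109 min⁻¹
t½ = ln 2 / k = ln 2 / 0.01109 ≈ 62.5 minutes

62.5 minutes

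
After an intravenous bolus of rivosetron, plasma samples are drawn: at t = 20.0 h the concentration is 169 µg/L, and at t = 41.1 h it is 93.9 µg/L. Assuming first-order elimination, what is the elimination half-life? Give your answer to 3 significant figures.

24.9 hours

k = ln(C₁/C₂) / (t₂ − t₁) = ln(169/93.9) / (41.1 − 20.0)
  = 0.5877 / 21.10 = 0.02785 h⁻¹
t½ = ln 2 / k = ln 2 / 0.02785 ≈ 24.9 hours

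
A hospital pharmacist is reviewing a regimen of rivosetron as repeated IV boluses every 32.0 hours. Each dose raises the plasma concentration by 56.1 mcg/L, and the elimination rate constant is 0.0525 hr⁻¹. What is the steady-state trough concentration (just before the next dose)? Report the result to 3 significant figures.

Fraction remaining after one interval: e^(−kτ) = e^(−0.05250 × 32.0) = 0.1864
R = 1 / (1 − 0.1864) = 1.229
Css,max = 56.1 × 1.229 = 68.95 mcg/L
Css,min = Css,max × e^(−kτ) = 68.95 × 0.1864 ≈ 12.9 mcg/L

12.9 mcg/L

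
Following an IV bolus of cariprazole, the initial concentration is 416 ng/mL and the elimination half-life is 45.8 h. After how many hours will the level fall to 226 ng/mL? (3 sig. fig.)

40.3 hours

k = ln 2 / 45.8 = 0.01513 h⁻¹
C(t) = C₀ e^(−kt)  ⇒  t = ln(C₀/C) / k
t = ln(416/226) / 0.01513 = 0.6102 / 0.01513 ≈ 40.3 hours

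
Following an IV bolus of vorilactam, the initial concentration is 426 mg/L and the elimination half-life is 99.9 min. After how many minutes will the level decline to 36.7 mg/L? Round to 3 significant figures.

353 minutes

k = ln 2 / 99.9 = 0.006938 min⁻¹
C(t) = C₀ e^(−kt)  ⇒  t = ln(C₀/C) / k
t = ln(426/36.7) / 0.006938 = 2.452 / 0.006938 ≈ 353 minutes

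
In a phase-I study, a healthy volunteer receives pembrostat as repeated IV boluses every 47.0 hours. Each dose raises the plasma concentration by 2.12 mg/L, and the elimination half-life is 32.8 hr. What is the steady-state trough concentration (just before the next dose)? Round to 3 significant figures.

1.25 mg/L

k = ln 2 / 32.8 = 0.02113 hr⁻¹
Fraction remaining after one interval: e^(−kτ) = e^(−0.02113 × 47.0) = 0.3704
R = 1 / (1 − 0.3704) = 1.588
Css,max = 2.12 × 1.588 = 3.367 mg/L
Css,min = Css,max × e^(−kτ) = 3.367 × 0.3704 ≈ 1.25 mg/L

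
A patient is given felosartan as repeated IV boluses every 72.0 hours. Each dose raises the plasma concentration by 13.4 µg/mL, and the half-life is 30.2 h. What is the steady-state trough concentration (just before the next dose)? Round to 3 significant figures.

3.18 µg/mL

k = ln 2 / 30.2 = 0.02295 h⁻¹
Fraction remaining after one interval: e^(−kτ) = e^(−0.02295 × 72.0) = 0.1916
R = 1 / (1 − 0.1916) = 1.237
Css,max = 13.4 × 1.237 = 16.58 µg/mL
Css,min = Css,max × e^(−kτ) = 16.58 × 0.1916 ≈ 3.18 µg/mL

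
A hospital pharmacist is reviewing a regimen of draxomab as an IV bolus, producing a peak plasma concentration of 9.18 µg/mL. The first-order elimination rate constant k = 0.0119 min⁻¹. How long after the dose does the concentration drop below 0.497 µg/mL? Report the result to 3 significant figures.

245 minutes

C(t) = C₀ e^(−kt)  ⇒  t = ln(C₀/C) / k
t = ln(9.18/0.497) / 0.01190 = 2.916 / 0.01190 ≈ 245 minutes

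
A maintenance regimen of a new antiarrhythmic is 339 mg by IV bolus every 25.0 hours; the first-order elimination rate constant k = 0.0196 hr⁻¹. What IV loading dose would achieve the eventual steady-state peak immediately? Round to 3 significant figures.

Accumulation ratio R = 1 / (1 − e^(−kτ)) = 1 / (1 − e^(−0.01960×25.0)) = 1 / (1 − 0.6126) = 2.581
Loading dose = maintenance dose × R = 339 × 2.581 ≈ 875 mg

875 mg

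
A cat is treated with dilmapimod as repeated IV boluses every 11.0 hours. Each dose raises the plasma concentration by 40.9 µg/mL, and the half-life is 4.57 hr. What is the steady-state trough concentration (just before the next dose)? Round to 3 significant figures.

k = ln 2 / 4.57 = 0.1517 hr⁻¹
Fraction remaining after one interval: e^(−kτ) = e^(−0.1517 × 11.0) = 0.1885
R = 1 / (1 − 0.1885) = 1.232
Css,max = 40.9 × 1.232 = 50.40 µg/mL
Css,min = Css,max × e^(−kτ) = 50.40 × 0.1885 ≈ 9.50 µg/mL

9.50 µg/mL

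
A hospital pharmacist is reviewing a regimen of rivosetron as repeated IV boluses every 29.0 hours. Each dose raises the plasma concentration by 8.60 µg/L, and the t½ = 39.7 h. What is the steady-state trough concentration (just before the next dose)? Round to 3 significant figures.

k = ln 2 / 39.7 = 0.01746 h⁻¹
Fraction remaining after one interval: e^(−kτ) = e^(−0.01746 × 29.0) = 0.6027
R = 1 / (1 − 0.6027) = 2.517
Css,max = 8.60 × 2.517 = 21.65 µg/L
Css,min = Css,max × e^(−kτ) = 21.65 × 0.6027 ≈ 13.0 µg/L

13.0 µg/L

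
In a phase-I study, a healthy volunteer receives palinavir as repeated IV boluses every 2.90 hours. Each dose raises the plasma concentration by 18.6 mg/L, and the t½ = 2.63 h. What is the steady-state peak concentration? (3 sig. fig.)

k = ln 2 / 2.63 = 0.2636 h⁻¹
Fraction remaining after one interval: e^(−kτ) = e^(−0.2636 × 2.90) = 0.4657
R = 1 / (1 − 0.4657) = 1.871
Css,max = 18.6 × 1.871 ≈ 34.8 mg/L

34.8 mg/L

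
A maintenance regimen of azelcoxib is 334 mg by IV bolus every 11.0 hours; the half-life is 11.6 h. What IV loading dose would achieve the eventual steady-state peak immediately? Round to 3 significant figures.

693 mg

k = ln 2 / 11.6 = 0.05975 h⁻¹
Accumulation ratio R = 1 / (1 − e^(−kτ)) = 1 / (1 − e^(−0.05975×11.0)) = 1 / (1 − 0.5183) = 2.076
Loading dose = maintenance dose × R = 334 × 2.076 ≈ 693 mg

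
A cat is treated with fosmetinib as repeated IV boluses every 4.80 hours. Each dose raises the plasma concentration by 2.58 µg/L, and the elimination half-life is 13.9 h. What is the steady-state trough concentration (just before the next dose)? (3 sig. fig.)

k = ln 2 / 13.9 = 0.04987 h⁻¹
Fraction remaining after one interval: e^(−kτ) = e^(−0.04987 × 4.80) = 0.7871
R = 1 / (1 − 0.7871) = 4.698
Css,max = 2.58 × 4.698 = 12.12 µg/L
Css,min = Css,max × e^(−kτ) = 12.12 × 0.7871 ≈ 9.54 µg/L

9.54 µg/L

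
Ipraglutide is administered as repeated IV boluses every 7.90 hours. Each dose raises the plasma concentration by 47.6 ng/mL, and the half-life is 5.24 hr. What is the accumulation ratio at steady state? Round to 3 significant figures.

1.54

k = ln 2 / 5.24 = 0.1323 hr⁻¹
Fraction remaining after one interval: e^(−kτ) = e^(−0.1323 × 7.90) = 0.3517
R = 1 / (1 − 0.3517) = 1 / 0.6483 ≈ 1.54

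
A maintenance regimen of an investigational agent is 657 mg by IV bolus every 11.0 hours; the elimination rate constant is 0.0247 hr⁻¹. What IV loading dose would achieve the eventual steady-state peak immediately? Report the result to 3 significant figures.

Accumulation ratio R = 1 / (1 − e^(−kτ)) = 1 / (1 − e^(−0.02470×11.0)) = 1 / (1 − 0.7621) = 4.203
Loading dose = maintenance dose × R = 657 × 4.203 ≈ 2760 mg

2760 mg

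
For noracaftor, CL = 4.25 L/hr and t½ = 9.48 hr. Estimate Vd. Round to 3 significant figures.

k = ln 2 / t½ = ln 2 / 9.48 = 0.07312 hr⁻¹
V = CL / k = 4.25 / 0.07312 ≈ 58.1 L

58.1 L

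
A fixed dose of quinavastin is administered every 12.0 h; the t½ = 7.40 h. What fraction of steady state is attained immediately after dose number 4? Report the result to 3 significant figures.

0.989

k = ln 2 / 7.40 = 0.09367 h⁻¹
f_n = 1 − e^(−nkτ) = 1 − e^(−4 × 0.09367 × 12.0) = 1 − e^(−4.496) = 1 − 0.01115 ≈ 0.989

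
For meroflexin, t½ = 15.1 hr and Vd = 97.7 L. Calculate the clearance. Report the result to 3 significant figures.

k = ln 2 / t½ = ln 2 / 15.1 = 0.04590 hr⁻¹
CL = k · V = 0.04590 × 97.7 ≈ 4.48 L/hr

4.48 L/hr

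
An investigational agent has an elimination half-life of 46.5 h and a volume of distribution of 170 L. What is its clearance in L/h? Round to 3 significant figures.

2.53 L/h

k = ln 2 / t½ = ln 2 / 46.5 = 0.01491 h⁻¹
CL = k · V = 0.01491 × 170 ≈ 2.53 L/h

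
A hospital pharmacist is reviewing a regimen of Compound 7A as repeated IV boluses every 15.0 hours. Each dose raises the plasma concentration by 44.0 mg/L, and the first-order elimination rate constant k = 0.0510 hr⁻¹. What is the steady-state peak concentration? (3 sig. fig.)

82.3 mg/L

Fraction remaining after one interval: e^(−kτ) = e^(−0.05100 × 15.0) = 0.4653
R = 1 / (1 − 0.4653) = 1.870
Css,max = 44.0 × 1.870 ≈ 82.3 mg/L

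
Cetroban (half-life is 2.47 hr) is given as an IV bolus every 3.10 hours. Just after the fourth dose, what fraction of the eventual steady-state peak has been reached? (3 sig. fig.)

0.969

k = ln 2 / 2.47 = 0.2806 hr⁻¹
f_n = 1 − e^(−nkτ) = 1 − e^(−4 × 0.2806 × 3.10) = 1 − e^(−3.480) = 1 − 0.03081 ≈ 0.969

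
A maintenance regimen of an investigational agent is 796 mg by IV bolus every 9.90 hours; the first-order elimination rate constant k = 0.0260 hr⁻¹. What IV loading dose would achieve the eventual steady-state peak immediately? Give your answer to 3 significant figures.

Accumulation ratio R = 1 / (1 − e^(−kτ)) = 1 / (1 − e^(−0.02600×9.90)) = 1 / (1 − 0.7731) = 4.406
Loading dose = maintenance dose × R = 796 × 4.406 ≈ 3510 mg

3510 mg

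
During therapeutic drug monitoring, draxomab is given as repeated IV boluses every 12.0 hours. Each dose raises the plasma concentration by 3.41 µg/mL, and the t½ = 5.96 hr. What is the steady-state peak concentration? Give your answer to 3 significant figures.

4.53 µg/mL

k = ln 2 / 5.96 = 0.1163 hr⁻¹
Fraction remaining after one interval: e^(−kτ) = e^(−0.1163 × 12.0) = 0.2477
R = 1 / (1 − 0.2477) = 1.329
Css,max = 3.41 × 1.329 ≈ 4.53 µg/mL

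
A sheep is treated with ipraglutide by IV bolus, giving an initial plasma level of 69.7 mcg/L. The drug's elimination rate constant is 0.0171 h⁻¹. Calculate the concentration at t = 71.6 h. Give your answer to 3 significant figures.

C(t) = C₀ e^(−kt) = 69.7 × e^(−0.01710 × 71.6) = 69.7 × e^(−1.224) = 69.7 × 0.2939 ≈ 20.5 mcg/L

20.5 mcg/L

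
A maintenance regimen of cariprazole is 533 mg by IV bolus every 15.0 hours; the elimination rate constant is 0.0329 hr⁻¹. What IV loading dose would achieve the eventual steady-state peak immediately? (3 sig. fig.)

1370 mg

Accumulation ratio R = 1 / (1 − e^(−kτ)) = 1 / (1 − e^(−0.03290×15.0)) = 1 / (1 − 0.6105) = 2.567
Loading dose = maintenance dose × R = 533 × 2.567 ≈ 1370 mg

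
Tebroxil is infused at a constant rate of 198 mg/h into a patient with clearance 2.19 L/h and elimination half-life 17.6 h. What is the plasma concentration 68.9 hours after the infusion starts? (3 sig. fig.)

84.4 mg/L

Css = rate / CL = 198 / 2.19 = 90.41 mg/L
k = ln 2 / 17.6 = 0.03938 h⁻¹
C(t) = Css (1 − e^(−kt)) = 90.41 × (1 − e^(−2.714)) = 90.41 × 0.9337 ≈ 84.4 mg/L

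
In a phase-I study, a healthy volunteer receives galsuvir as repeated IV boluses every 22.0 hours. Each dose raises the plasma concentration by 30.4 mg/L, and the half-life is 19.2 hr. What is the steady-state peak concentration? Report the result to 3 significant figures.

k = ln 2 / 19.2 = 0.03610 hr⁻¹
Fraction remaining after one interval: e^(−kτ) = e^(−0.03610 × 22.0) = 0.4519
R = 1 / (1 − 0.4519) = 1.825
Css,max = 30.4 × 1.825 ≈ 55.5 mg/L

55.5 mg/L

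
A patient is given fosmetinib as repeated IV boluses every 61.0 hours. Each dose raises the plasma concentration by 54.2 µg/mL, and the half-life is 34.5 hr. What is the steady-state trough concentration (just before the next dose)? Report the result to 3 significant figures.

22.5 µg/mL

k = ln 2 / 34.5 = 0.02009 hr⁻¹
Fraction remaining after one interval: e^(−kτ) = e^(−0.02009 × 61.0) = 0.2936
R = 1 / (1 − 0.2936) = 1.416
Css,max = 54.2 × 1.416 = 76.73 µg/mL
Css,min = Css,max × e^(−kτ) = 76.73 × 0.2936 ≈ 22.5 µg/mL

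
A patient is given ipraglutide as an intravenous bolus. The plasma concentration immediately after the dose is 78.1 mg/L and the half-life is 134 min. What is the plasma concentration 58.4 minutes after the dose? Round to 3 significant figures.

57.7 mg/L

k = ln 2 / 134 = 0.005173 min⁻¹
C(t) = C₀ e^(−kt) = 78.1 × e^(−0.005173 × 58.4) = 78.1 × e^(−0.3021) = 78.1 × 0.7393 ≈ 57.7 mg/L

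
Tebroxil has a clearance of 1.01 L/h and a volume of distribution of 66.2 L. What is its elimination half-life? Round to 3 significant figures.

45.4 hours

k = CL / V = 1.01 / 66.2 = 0.01526 h⁻¹
t½ = ln 2 / k = ln 2 / 0.01526 ≈ 45.4 hours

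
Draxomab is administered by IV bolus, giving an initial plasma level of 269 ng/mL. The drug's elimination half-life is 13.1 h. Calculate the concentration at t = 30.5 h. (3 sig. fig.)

k = ln 2 / 13.1 = 0.05291 h⁻¹
C(t) = C₀ e^(−kt) = 269 × e^(−0.05291 × 30.5) = 269 × e^(−1.614) = 269 × 0.1991 ≈ 53.6 ng/mL

53.6 ng/mL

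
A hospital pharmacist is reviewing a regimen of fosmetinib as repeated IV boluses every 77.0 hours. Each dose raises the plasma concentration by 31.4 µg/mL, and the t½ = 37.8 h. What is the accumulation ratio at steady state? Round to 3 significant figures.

1.32

k = ln 2 / 37.8 = 0.01834 h⁻¹
Fraction remaining after one interval: e^(−kτ) = e^(−0.01834 × 77.0) = 0.2437
R = 1 / (1 − 0.2437) = 1 / 0.7563 ≈ 1.32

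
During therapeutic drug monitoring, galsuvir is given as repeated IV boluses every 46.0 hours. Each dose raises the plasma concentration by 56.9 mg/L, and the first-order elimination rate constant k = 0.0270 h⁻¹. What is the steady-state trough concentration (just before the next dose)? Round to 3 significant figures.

Fraction remaining after one interval: e^(−kτ) = e^(−0.02700 × 46.0) = 0.2888
R = 1 / (1 − 0.2888) = 1.406
Css,max = 56.9 × 1.406 = 80.01 mg/L
Css,min = Css,max × e^(−kτ) = 80.01 × 0.2888 ≈ 23.1 mg/L

23.1 mg/L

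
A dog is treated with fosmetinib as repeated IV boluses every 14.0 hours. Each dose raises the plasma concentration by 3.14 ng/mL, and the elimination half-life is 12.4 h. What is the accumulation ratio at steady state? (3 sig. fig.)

1.84

k = ln 2 / 12.4 = 0.05590 h⁻¹
Fraction remaining after one interval: e^(−kτ) = e^(−0.05590 × 14.0) = 0.4572
R = 1 / (1 − 0.4572) = 1 / 0.5428 ≈ 1.84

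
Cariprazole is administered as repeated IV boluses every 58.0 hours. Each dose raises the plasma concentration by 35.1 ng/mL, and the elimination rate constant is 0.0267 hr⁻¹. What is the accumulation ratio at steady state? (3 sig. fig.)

Fraction remaining after one interval: e^(−kτ) = e^(−0.02670 × 58.0) = 0.2125
R = 1 / (1 − 0.2125) = 1 / 0.7875 ≈ 1.27

1.27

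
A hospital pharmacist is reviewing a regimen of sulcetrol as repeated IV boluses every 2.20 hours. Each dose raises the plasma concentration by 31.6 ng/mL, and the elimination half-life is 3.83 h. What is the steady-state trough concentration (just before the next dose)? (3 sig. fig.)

64.6 ng/mL

k = ln 2 / 3.83 = 0.1810 h⁻¹
Fraction remaining after one interval: e^(−kτ) = e^(−0.1810 × 2.20) = 0.6716
R = 1 / (1 − 0.6716) = 3.045
Css,max = 31.6 × 3.045 = 96.21 ng/mL
Css,min = Css,max × e^(−kτ) = 96.21 × 0.6716 ≈ 64.6 ng/mL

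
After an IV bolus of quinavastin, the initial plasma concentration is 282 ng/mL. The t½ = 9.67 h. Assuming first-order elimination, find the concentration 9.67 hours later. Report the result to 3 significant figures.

141 ng/mL

k = ln 2 / 9.67 = 0.07168 h⁻¹
C(t) = C₀ e^(−kt) = 282 × e^(−0.07168 × 9.67) = 282 × e^(−0.6931) = 282 × 0.5000 ≈ 141 ng/mL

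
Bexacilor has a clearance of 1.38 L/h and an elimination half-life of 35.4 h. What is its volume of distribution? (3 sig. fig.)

70.5 L

k = ln 2 / t½ = ln 2 / 35.4 = 0.01958 h⁻¹
V = CL / k = 1.38 / 0.01958 ≈ 70.5 L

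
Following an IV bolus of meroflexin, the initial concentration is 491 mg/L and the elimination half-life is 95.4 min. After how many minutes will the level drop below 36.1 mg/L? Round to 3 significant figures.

k = ln 2 / 95.4 = 0.007266 min⁻¹
C(t) = C₀ e^(−kt)  ⇒  t = ln(C₀/C) / k
t = ln(491/36.1) / 0.007266 = 2.610 / 0.007266 ≈ 359 minutes

359 minutes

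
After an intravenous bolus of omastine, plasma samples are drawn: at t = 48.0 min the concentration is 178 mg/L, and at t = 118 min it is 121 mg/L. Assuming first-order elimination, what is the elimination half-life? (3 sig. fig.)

126 minutes

k = ln(C₁/C₂) / (t₂ − t₁) = ln(178/121) / (118 − 48.0)
  = 0.3860 / 70.00 = 0.005514 min⁻¹
t½ = ln 2 / k = ln 2 / 0.005514 ≈ 126 minutes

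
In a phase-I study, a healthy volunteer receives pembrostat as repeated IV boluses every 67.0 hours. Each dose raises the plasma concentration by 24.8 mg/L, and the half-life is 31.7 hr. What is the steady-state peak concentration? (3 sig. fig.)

k = ln 2 / 31.7 = 0.02187 hr⁻¹
Fraction remaining after one interval: e^(−kτ) = e^(−0.02187 × 67.0) = 0.2311
R = 1 / (1 − 0.2311) = 1.301
Css,max = 24.8 × 1.301 ≈ 32.3 mg/L

32.3 mg/L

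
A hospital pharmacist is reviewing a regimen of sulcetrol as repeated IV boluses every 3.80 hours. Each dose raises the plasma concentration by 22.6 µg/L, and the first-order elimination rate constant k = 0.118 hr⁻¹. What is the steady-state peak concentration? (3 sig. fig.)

Fraction remaining after one interval: e^(−kτ) = e^(−0.1180 × 3.80) = 0.6386
R = 1 / (1 − 0.6386) = 2.767
Css,max = 22.6 × 2.767 ≈ 62.5 µg/L

62.5 µg/L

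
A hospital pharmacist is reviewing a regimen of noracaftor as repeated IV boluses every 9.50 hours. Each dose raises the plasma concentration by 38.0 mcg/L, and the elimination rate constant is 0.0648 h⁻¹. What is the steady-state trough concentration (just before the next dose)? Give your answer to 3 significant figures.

44.7 mcg/L

Fraction remaining after one interval: e^(−kτ) = e^(−0.06480 × 9.50) = 0.5403
R = 1 / (1 − 0.5403) = 2.175
Css,max = 38.0 × 2.175 = 82.67 mcg/L
Css,min = Css,max × e^(−kτ) = 82.67 × 0.5403 ≈ 44.7 mcg/L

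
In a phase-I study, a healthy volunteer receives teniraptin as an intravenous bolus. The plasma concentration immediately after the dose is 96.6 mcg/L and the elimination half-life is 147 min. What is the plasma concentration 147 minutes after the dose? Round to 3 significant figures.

k = ln 2 / 147 = 0.004715 min⁻¹
C(t) = C₀ e^(−kt) = 96.6 × e^(−0.004715 × 147) = 96.6 × e^(−0.6931) = 96.6 × 0.5000 ≈ 48.3 mcg/L

48.3 mcg/L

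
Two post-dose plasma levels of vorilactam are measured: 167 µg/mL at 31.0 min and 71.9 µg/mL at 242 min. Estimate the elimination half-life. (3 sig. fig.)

174 minutes

k = ln(C₁/C₂) / (t₂ − t₁) = ln(167/71.9) / (242 − 31.0)
  = 0.8427 / 211.0 = 0.003994 min⁻¹
t½ = ln 2 / k = ln 2 / 0.003994 ≈ 174 minutes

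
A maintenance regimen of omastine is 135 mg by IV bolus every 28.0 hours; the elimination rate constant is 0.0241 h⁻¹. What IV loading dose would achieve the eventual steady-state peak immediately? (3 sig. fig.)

275 mg

Accumulation ratio R = 1 / (1 − e^(−kτ)) = 1 / (1 − e^(−0.02410×28.0)) = 1 / (1 − 0.5093) = 2.038
Loading dose = maintenance dose × R = 135 × 2.038 ≈ 275 mg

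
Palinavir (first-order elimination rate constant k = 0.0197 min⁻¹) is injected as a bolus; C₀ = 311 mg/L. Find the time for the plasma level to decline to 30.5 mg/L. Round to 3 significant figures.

118 minutes

C(t) = C₀ e^(−kt)  ⇒  t = ln(C₀/C) / k
t = ln(311/30.5) / 0.01970 = 2.322 / 0.01970 ≈ 118 minutes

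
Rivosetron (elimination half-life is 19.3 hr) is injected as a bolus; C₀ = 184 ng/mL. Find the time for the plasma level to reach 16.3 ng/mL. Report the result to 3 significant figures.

k = ln 2 / 19.3 = 0.03591 hr⁻¹
C(t) = C₀ e^(−kt)  ⇒  t = ln(C₀/C) / k
t = ln(184/16.3) / 0.03591 = 2.424 / 0.03591 ≈ 67.5 hours

67.5 hours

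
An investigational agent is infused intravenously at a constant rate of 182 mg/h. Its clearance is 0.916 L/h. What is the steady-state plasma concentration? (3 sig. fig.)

199 µg/mL

Css = infusion rate / CL = 182 / 0.916 ≈ 199 µg/mL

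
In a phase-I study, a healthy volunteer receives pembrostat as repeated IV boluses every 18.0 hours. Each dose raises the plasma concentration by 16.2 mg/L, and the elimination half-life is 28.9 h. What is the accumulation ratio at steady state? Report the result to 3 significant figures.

k = ln 2 / 28.9 = 0.02398 h⁻¹
Fraction remaining after one interval: e^(−kτ) = e^(−0.02398 × 18.0) = 0.6494
R = 1 / (1 − 0.6494) = 1 / 0.3506 ≈ 2.85

2.85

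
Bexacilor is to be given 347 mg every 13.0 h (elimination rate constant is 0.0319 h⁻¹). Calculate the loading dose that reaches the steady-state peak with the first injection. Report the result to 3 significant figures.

Accumulation ratio R = 1 / (1 − e^(−kτ)) = 1 / (1 − e^(−0.03190×13.0)) = 1 / (1 − 0.6605) = 2.946
Loading dose = maintenance dose × R = 347 × 2.946 ≈ 1020 mg

1020 mg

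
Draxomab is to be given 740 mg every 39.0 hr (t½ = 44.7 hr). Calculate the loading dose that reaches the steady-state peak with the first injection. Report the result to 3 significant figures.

k = ln 2 / 44.7 = 0.01551 hr⁻¹
Accumulation ratio R = 1 / (1 − e^(−kτ)) = 1 / (1 − e^(−0.01551×39.0)) = 1 / (1 − 0.5462) = 2.204
Loading dose = maintenance dose × R = 740 × 2.204 ≈ 1630 mg

1630 mg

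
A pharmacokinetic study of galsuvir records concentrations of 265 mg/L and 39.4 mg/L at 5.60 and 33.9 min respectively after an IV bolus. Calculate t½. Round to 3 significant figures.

k = ln(C₁/C₂) / (t₂ − t₁) = ln(265/39.4) / (33.9 − 5.60)
  = 1.906 / 28.30 = 0.06735 min⁻¹
t½ = ln 2 / k = ln 2 / 0.06735 ≈ 10.3 minutes

10.3 minutes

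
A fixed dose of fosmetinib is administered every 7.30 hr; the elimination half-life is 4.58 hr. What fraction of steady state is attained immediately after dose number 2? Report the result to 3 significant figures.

k = ln 2 / 4.58 = 0.1513 hr⁻¹
f_n = 1 − e^(−nkτ) = 1 − e^(−2 × 0.1513 × 7.30) = 1 − e^(−2.210) = 1 − 0.1097 ≈ 0.890

0.890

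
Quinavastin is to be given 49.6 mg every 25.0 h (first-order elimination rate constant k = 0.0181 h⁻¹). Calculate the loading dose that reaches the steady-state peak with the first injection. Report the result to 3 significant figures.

Accumulation ratio R = 1 / (1 − e^(−kτ)) = 1 / (1 − e^(−0.01810×25.0)) = 1 / (1 − 0.6360) = 2.748
Loading dose = maintenance dose × R = 49.6 × 2.748 ≈ 136 mg

136 mg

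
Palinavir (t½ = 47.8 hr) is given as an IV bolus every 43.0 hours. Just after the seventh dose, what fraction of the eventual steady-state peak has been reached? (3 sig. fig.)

0.987

k = ln 2 / 47.8 = 0.01450 hr⁻¹
f_n = 1 − e^(−nkτ) = 1 − e^(−7 × 0.01450 × 43.0) = 1 − e^(−4.365) = 1 − 0.01272 ≈ 0.987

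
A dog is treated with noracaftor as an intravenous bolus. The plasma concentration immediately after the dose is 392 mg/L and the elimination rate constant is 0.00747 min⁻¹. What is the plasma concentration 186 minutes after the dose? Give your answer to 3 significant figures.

97.7 mg/L

C(t) = C₀ e^(−kt) = 392 × e^(−0.007470 × 186) = 392 × e^(−1.389) = 392 × 0.2492 ≈ 97.7 mg/L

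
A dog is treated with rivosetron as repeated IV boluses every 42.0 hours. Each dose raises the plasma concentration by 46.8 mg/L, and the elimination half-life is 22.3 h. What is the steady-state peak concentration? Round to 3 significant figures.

64.2 mg/L

k = ln 2 / 22.3 = 0.03108 h⁻¹
Fraction remaining after one interval: e^(−kτ) = e^(−0.03108 × 42.0) = 0.2710
R = 1 / (1 − 0.2710) = 1.372
Css,max = 46.8 × 1.372 ≈ 64.2 mg/L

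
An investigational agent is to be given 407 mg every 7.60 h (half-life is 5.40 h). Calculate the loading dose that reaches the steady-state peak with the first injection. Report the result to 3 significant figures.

k = ln 2 / 5.40 = 0.1284 h⁻¹
Accumulation ratio R = 1 / (1 − e^(−kτ)) = 1 / (1 − e^(−0.1284×7.60)) = 1 / (1 − 0.3770) = 1.605
Loading dose = maintenance dose × R = 407 × 1.605 ≈ 653 mg

653 mg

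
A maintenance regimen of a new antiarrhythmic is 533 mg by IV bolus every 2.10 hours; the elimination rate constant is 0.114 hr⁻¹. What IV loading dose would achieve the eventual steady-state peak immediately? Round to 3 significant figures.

2500 mg

Accumulation ratio R = 1 / (1 − e^(−kτ)) = 1 / (1 − e^(−0.1140×2.10)) = 1 / (1 − 0.7871) = 4.697
Loading dose = maintenance dose × R = 533 × 4.697 ≈ 2500 mg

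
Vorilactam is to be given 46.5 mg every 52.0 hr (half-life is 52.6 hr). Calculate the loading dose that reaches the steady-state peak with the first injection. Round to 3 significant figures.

k = ln 2 / 52.6 = 0.01318 hr⁻¹
Accumulation ratio R = 1 / (1 − e^(−kτ)) = 1 / (1 − e^(−0.01318×52.0)) = 1 / (1 − 0.5040) = 2.016
Loading dose = maintenance dose × R = 46.5 × 2.016 ≈ 93.7 mg

93.7 mg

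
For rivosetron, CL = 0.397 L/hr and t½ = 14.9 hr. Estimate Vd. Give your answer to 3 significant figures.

k = ln 2 / t½ = ln 2 / 14.9 = 0.04652 hr⁻¹
V = CL / k = 0.397 / 0.04652 ≈ 8.53 L

8.53 L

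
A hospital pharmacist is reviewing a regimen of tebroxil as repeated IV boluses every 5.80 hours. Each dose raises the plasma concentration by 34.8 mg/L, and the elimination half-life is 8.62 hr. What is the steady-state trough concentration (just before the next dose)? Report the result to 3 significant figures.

58.6 mg/L

k = ln 2 / 8.62 = 0.08041 hr⁻¹
Fraction remaining after one interval: e^(−kτ) = e^(−0.08041 × 5.80) = 0.6273
R = 1 / (1 − 0.6273) = 2.683
Css,max = 34.8 × 2.683 = 93.36 mg/L
Css,min = Css,max × e^(−kτ) = 93.36 × 0.6273 ≈ 58.6 mg/L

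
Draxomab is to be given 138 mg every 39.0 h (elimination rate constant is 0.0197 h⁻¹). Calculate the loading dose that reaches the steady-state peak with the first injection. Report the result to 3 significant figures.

257 mg

Accumulation ratio R = 1 / (1 − e^(−kτ)) = 1 / (1 − e^(−0.01970×39.0)) = 1 / (1 − 0.4638) = 1.865
Loading dose = maintenance dose × R = 138 × 1.865 ≈ 257 mg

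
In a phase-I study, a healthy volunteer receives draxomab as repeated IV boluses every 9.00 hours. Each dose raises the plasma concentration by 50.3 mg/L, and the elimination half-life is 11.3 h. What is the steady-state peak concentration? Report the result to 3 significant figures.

119 mg/L

k = ln 2 / 11.3 = 0.06134 h⁻¹
Fraction remaining after one interval: e^(−kτ) = e^(−0.06134 × 9.00) = 0.5758
R = 1 / (1 − 0.5758) = 2.357
Css,max = 50.3 × 2.357 ≈ 119 mg/L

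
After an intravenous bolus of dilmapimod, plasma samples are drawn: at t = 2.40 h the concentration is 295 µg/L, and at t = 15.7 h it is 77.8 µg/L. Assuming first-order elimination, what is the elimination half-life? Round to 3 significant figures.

6.92 hours

k = ln(C₁/C₂) / (t₂ − t₁) = ln(295/77.8) / (15.7 − 2.40)
  = 1.333 / 13.30 = 0.1002 h⁻¹
t½ = ln 2 / k = ln 2 / 0.1002 ≈ 6.92 hours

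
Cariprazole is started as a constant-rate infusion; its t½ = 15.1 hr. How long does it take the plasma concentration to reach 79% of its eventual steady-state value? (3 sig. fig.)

k = ln 2 / 15.1 = 0.04590 hr⁻¹
f = 1 − e^(−kt)  ⇒  t = −ln(1 − f) / k
t = −ln(1 − 0.79) / 0.04590 = 1.561 / 0.04590 ≈ 34.0 hours

34.0 hours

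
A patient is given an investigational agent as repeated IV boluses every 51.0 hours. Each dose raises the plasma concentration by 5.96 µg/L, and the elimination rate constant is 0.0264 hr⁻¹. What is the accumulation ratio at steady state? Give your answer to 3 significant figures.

1.35

Fraction remaining after one interval: e^(−kτ) = e^(−0.02640 × 51.0) = 0.2602
R = 1 / (1 − 0.2602) = 1 / 0.7398 ≈ 1.35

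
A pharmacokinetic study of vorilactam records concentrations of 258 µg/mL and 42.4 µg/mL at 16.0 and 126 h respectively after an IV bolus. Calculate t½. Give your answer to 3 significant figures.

42.2 hours

k = ln(C₁/C₂) / (t₂ − t₁) = ln(258/42.4) / (126 − 16.0)
  = 1.806 / 110.0 = 0.01642 h⁻¹
t½ = ln 2 / k = ln 2 / 0.01642 ≈ 42.2 hours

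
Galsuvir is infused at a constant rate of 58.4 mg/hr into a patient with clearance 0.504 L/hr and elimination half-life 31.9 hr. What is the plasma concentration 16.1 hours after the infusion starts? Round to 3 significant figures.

Css = rate / CL = 58.4 / 0.504 = 115.9 mg/L
k = ln 2 / 31.9 = 0.02173 hr⁻¹
C(t) = Css (1 − e^(−kt)) = 115.9 × (1 − e^(−0.3498)) = 115.9 × 0.2952 ≈ 34.2 mg/L

34.2 mg/L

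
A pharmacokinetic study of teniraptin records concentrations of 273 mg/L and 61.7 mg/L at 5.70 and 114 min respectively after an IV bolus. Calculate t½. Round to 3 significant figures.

k = ln(C₁/C₂) / (t₂ − t₁) = ln(273/61.7) / (114 − 5.70)
  = 1.487 / 108.3 = 0.01373 min⁻¹
t½ = ln 2 / k = ln 2 / 0.01373 ≈ 50.5 minutes

50.5 minutes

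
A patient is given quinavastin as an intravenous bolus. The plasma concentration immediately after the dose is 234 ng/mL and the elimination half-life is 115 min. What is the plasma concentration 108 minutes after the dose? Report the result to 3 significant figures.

122 ng/mL

k = ln 2 / 115 = 0.006027 min⁻¹
108 min is 0.9391 half-lives, so C = 234 × (1/2)^0.9391 = 234 × 0.5215 ≈ 122 ng/mL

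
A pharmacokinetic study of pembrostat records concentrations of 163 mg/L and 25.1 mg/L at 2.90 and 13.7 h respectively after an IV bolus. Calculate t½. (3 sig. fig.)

k = ln(C₁/C₂) / (t₂ − t₁) = ln(163/25.1) / (13.7 − 2.90)
  = 1.871 / 10.80 = 0.1732 h⁻¹
t½ = ln 2 / k = ln 2 / 0.1732 ≈ 4.00 hours

4.00 hours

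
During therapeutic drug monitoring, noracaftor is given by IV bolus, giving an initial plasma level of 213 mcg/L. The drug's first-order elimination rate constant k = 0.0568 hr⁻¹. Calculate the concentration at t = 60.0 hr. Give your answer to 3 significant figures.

7.05 mcg/L

C(t) = C₀ e^(−kt) = 213 × e^(−0.05680 × 60.0) = 213 × e^(−3.408) = 213 × 0.03311 ≈ 7.05 mcg/L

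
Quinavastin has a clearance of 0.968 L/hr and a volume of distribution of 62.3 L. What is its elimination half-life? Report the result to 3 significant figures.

44.6 hours

k = CL / V = 0.968 / 62.3 = 0.01554 hr⁻¹
t½ = ln 2 / k = ln 2 / 0.01554 ≈ 44.6 hours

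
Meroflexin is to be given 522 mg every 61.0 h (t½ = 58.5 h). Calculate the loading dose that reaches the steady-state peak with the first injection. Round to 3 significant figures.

k = ln 2 / 58.5 = 0.01185 h⁻¹
Accumulation ratio R = 1 / (1 − e^(−kτ)) = 1 / (1 − e^(−0.01185×61.0)) = 1 / (1 − 0.4854) = 1.943
Loading dose = maintenance dose × R = 522 × 1.943 ≈ 1010 mg

1010 mg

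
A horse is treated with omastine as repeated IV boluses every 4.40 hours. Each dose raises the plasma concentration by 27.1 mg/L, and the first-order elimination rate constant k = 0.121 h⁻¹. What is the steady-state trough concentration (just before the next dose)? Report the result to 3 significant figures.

38.5 mg/L

Fraction remaining after one interval: e^(−kτ) = e^(−0.1210 × 4.40) = 0.5872
R = 1 / (1 − 0.5872) = 2.422
Css,max = 27.1 × 2.422 = 65.65 mg/L
Css,min = Css,max × e^(−kτ) = 65.65 × 0.5872 ≈ 38.5 mg/L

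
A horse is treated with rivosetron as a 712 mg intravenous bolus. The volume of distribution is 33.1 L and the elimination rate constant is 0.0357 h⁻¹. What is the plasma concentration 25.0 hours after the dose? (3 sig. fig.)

C₀ = dose / V = 712 / 33.1 = 21.51 mg/L
C(t) = C₀ e^(−kt) = 21.51 × e^(−0.03570 × 25.0) = 21.51 × e^(−0.8925) = 21.51 × 0.4096 ≈ 8.81 mg/L

8.81 mg/L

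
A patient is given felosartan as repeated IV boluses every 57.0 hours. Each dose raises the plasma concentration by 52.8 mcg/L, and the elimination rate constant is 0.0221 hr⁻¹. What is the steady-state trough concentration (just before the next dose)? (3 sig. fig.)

20.9 mcg/L

Fraction remaining after one interval: e^(−kτ) = e^(−0.02210 × 57.0) = 0.2837
R = 1 / (1 − 0.2837) = 1.396
Css,max = 52.8 × 1.396 = 73.72 mcg/L
Css,min = Css,max × e^(−kτ) = 73.72 × 0.2837 ≈ 20.9 mcg/L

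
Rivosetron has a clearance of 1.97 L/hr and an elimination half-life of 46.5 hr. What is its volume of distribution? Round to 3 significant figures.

132 L

k = ln 2 / t½ = ln 2 / 46.5 = 0.01491 hr⁻¹
V = CL / k = 1.97 / 0.01491 ≈ 132 L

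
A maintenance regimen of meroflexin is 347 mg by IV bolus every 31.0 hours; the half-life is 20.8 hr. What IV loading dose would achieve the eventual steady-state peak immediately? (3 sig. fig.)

k = ln 2 / 20.8 = 0.03332 hr⁻¹
Accumulation ratio R = 1 / (1 − e^(−kτ)) = 1 / (1 − e^(−0.03332×31.0)) = 1 / (1 − 0.3559) = 1.553
Loading dose = maintenance dose × R = 347 × 1.553 ≈ 539 mg

539 mg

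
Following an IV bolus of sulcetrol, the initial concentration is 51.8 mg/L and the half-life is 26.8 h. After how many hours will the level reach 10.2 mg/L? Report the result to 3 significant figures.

k = ln 2 / 26.8 = 0.02586 h⁻¹
C(t) = C₀ e^(−kt)  ⇒  t = ln(C₀/C) / k
t = ln(51.8/10.2) / 0.02586 = 1.625 / 0.02586 ≈ 62.8 hours

62.8 hours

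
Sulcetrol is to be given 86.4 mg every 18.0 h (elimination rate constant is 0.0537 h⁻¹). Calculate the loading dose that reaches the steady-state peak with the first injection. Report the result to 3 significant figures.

Accumulation ratio R = 1 / (1 − e^(−kτ)) = 1 / (1 − e^(−0.05370×18.0)) = 1 / (1 − 0.3804) = 1.614
Loading dose = maintenance dose × R = 86.4 × 1.614 ≈ 139 mg

139 mg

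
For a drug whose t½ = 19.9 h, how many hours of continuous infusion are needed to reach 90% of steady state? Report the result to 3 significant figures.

k = ln 2 / 19.9 = 0.03483 h⁻¹
f = 1 − e^(−kt)  ⇒  t = −ln(1 − f) / k
t = −ln(1 − 0.9) / 0.03483 = 2.303 / 0.03483 ≈ 66.1 hours

66.1 hours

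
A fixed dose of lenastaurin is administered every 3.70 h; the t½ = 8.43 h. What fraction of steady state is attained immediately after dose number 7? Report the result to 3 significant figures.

k = ln 2 / 8.43 = 0.08222 h⁻¹
f_n = 1 − e^(−nkτ) = 1 − e^(−7 × 0.08222 × 3.70) = 1 − e^(−2.130) = 1 − 0.1189 ≈ 0.881

0.881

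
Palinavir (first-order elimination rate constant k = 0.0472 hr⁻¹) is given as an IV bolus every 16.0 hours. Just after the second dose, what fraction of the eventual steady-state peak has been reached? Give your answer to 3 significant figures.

0.779

f_n = 1 − e^(−nkτ) = 1 − e^(−2 × 0.04720 × 16.0) = 1 − e^(−1.510) = 1 − 0.2208 ≈ 0.779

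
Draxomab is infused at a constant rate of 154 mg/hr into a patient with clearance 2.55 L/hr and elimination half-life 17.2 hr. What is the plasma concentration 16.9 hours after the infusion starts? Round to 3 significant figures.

29.8 µg/mL

Css = rate / CL = 154 / 2.55 = 60.39 µg/mL
k = ln 2 / 17.2 = 0.04030 hr⁻¹
C(t) = Css (1 − e^(−kt)) = 60.39 × (1 − e^(−0.6811)) = 60.39 × 0.4939 ≈ 29.8 µg/mL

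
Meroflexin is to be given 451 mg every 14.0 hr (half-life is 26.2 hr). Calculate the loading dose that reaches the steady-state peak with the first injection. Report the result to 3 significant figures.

k = ln 2 / 26.2 = 0.02646 hr⁻¹
Accumulation ratio R = 1 / (1 − e^(−kτ)) = 1 / (1 − e^(−0.02646×14.0)) = 1 / (1 − 0.6905) = 3.231
Loading dose = maintenance dose × R = 451 × 3.231 ≈ 1460 mg

1460 mg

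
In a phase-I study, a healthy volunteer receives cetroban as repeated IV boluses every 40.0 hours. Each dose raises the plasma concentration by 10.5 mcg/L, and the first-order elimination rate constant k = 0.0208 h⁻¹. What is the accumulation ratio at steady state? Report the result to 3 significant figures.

1.77

Fraction remaining after one interval: e^(−kτ) = e^(−0.02080 × 40.0) = 0.4352
R = 1 / (1 − 0.4352) = 1 / 0.5648 ≈ 1.77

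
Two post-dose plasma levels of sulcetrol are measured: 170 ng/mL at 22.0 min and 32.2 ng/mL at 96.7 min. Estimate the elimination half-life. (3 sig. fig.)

31.1 minutes

k = ln(C₁/C₂) / (t₂ − t₁) = ln(170/32.2) / (96.7 − 22.0)
  = 1.664 / 74.70 = 0.02227 min⁻¹
t½ = ln 2 / k = ln 2 / 0.02227 ≈ 31.1 minutes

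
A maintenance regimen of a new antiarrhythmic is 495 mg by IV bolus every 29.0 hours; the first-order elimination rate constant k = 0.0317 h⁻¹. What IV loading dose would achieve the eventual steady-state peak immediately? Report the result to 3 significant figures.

Accumulation ratio R = 1 / (1 − e^(−kτ)) = 1 / (1 − e^(−0.03170×29.0)) = 1 / (1 − 0.3988) = 1.663
Loading dose = maintenance dose × R = 495 × 1.663 ≈ 823 mg

823 mg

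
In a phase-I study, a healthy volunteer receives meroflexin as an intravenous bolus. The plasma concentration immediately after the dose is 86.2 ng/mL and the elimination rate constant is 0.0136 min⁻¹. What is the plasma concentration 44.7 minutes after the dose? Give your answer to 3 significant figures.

46.9 ng/mL

C(t) = C₀ e^(−kt) = 86.2 × e^(−0.01360 × 44.7) = 86.2 × e^(−0.6079) = 86.2 × 0.5445 ≈ 46.9 ng/mL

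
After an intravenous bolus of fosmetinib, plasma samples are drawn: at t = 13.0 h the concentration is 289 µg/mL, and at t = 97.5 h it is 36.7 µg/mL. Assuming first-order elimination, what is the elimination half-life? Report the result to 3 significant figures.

28.4 hours

k = ln(C₁/C₂) / (t₂ − t₁) = ln(289/36.7) / (97.5 − 13.0)
  = 2.064 / 84.50 = 0.02442 h⁻¹
t½ = ln 2 / k = ln 2 / 0.02442 ≈ 28.4 hours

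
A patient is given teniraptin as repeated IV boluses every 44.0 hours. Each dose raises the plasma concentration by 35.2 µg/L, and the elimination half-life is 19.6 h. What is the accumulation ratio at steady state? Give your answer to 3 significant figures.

1.27

k = ln 2 / 19.6 = 0.03536 h⁻¹
Fraction remaining after one interval: e^(−kτ) = e^(−0.03536 × 44.0) = 0.2110
R = 1 / (1 − 0.2110) = 1 / 0.7890 ≈ 1.27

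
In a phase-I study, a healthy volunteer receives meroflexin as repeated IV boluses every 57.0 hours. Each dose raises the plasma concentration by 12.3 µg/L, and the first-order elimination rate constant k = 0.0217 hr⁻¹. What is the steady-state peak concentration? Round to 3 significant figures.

Fraction remaining after one interval: e^(−kτ) = e^(−0.02170 × 57.0) = 0.2903
R = 1 / (1 − 0.2903) = 1.409
Css,max = 12.3 × 1.409 ≈ 17.3 µg/L

17.3 µg/L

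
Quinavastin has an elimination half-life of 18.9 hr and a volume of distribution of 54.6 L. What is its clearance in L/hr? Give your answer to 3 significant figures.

k = ln 2 / t½ = ln 2 / 18.9 = 0.03667 hr⁻¹
CL = k · V = 0.03667 × 54.6 ≈ 2.00 L/hr

2.00 L/hr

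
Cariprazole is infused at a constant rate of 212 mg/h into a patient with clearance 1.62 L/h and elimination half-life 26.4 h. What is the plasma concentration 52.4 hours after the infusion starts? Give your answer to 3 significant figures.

Css = rate / CL = 212 / 1.62 = 130.9 µg/mL
k = ln 2 / 26.4 = 0.02626 h⁻¹
C(t) = Css (1 − e^(−kt)) = 130.9 × (1 − e^(−1.376)) = 130.9 × 0.7474 ≈ 97.8 µg/mL

97.8 µg/mL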